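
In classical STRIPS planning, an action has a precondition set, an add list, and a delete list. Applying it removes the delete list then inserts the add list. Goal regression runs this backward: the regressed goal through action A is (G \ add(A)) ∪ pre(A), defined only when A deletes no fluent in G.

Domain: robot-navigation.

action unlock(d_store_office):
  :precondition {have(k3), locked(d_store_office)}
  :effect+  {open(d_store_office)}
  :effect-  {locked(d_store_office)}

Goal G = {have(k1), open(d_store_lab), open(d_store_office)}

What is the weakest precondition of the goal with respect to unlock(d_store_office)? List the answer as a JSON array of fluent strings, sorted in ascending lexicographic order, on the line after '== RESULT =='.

Compute (G \ add) ∪ pre:
  G ∩ del = {}  (empty — regression defined)
  G \ add = {have(k1), open(d_store_lab), open(d_store_office)} \ {open(d_store_office)} = {have(k1), open(d_store_lab)}
  ∪ pre   = {have(k1), open(d_store_lab)} ∪ {have(k3), locked(d_store_office)}
          = {have(k1), have(k3), locked(d_store_office), open(d_store_lab)}

== RESULT ==
["have(k1)", "have(k3)", "locked(d_store_office)", "open(d_store_lab)"]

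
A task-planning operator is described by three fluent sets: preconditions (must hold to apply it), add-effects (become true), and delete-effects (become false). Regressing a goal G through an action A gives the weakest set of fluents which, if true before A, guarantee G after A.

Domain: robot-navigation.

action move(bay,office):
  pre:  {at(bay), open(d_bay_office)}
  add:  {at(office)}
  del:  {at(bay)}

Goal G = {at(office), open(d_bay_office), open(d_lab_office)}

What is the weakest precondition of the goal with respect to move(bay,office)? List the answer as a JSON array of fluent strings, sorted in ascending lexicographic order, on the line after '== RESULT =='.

Compute (G \ add) ∪ pre:
  G ∩ del = {}  (empty — regression defined)
  G \ add = {at(office), open(d_bay_office), open(d_lab_office)} \ {at(office)} = {open(d_bay_office), open(d_lab_office)}
  ∪ pre   = {open(d_bay_office), open(d_lab_office)} ∪ {at(bay), open(d_bay_office)}
          = {at(bay), open(d_bay_office), open(d_lab_office)}

== RESULT ==
["at(bay)", "open(d_bay_office)", "open(d_lab_office)"]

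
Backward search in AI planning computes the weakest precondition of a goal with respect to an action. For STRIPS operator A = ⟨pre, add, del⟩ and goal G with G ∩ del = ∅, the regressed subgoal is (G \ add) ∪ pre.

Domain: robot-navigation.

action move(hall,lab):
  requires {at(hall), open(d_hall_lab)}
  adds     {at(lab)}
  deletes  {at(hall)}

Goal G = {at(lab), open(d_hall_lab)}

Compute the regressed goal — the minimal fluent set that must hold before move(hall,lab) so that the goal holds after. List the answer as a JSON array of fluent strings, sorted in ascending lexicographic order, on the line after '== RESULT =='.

Regress:
  G ∩ del = {}  (empty — regression defined)
  G \ add = {at(lab), open(d_hall_lab)} \ {at(lab)} = {open(d_hall_lab)}
  ∪ pre   = {open(d_hall_lab)} ∪ {at(hall), open(d_hall_lab)}
          = {at(hall), open(d_hall_lab)}

== RESULT ==
["at(hall)", "open(d_hall_lab)"]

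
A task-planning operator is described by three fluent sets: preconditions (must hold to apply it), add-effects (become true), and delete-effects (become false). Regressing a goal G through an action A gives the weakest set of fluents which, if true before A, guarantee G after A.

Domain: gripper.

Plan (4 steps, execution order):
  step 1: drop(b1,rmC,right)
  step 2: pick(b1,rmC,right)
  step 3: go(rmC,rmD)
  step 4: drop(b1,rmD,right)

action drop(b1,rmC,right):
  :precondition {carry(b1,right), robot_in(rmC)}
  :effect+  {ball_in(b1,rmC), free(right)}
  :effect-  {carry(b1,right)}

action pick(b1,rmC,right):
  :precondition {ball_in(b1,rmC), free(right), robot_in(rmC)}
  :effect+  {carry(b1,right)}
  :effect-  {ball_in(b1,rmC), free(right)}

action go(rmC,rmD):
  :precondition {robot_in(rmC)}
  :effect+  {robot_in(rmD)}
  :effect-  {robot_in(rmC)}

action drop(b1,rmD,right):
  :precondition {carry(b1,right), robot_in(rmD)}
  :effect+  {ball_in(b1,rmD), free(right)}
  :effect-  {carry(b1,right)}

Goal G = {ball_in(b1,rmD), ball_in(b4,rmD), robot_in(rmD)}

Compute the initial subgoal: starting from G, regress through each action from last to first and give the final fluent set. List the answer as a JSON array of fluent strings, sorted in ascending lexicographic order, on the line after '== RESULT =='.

Regress step by step:
  through step 4 (drop(b1,rmD,right)): drop {ball_in(b1,rmD)}, keep {ball_in(b4,rmD), robot_in(rmD)}, require {carry(b1,right), robot_in(rmD)}
    → {ball_in(b4,rmD), carry(b1,right), robot_in(rmD)}
  through step 3 (go(rmC,rmD)): drop {robot_in(rmD)}, keep {ball_in(b4,rmD), carry(b1,right)}, require {robot_in(rmC)}
    → {ball_in(b4,rmD), carry(b1,right), robot_in(rmC)}
  through step 2 (pick(b1,rmC,right)): drop {carry(b1,right)}, keep {ball_in(b4,rmD), robot_in(rmC)}, require {ball_in(b1,rmC), free(right), robot_in(rmC)}
    → {ball_in(b1,rmC), ball_in(b4,rmD), free(right), robot_in(rmC)}
  through step 1 (drop(b1,rmC,right)): drop {ball_in(b1,rmC), free(right)}, keep {ball_in(b4,rmD), robot_in(rmC)}, require {carry(b1,right), robot_in(rmC)}
    → {ball_in(b4,rmD), carry(b1,right), robot_in(rmC)}

== RESULT ==
["ball_in(b4,rmD)", "carry(b1,right)", "robot_in(rmC)"]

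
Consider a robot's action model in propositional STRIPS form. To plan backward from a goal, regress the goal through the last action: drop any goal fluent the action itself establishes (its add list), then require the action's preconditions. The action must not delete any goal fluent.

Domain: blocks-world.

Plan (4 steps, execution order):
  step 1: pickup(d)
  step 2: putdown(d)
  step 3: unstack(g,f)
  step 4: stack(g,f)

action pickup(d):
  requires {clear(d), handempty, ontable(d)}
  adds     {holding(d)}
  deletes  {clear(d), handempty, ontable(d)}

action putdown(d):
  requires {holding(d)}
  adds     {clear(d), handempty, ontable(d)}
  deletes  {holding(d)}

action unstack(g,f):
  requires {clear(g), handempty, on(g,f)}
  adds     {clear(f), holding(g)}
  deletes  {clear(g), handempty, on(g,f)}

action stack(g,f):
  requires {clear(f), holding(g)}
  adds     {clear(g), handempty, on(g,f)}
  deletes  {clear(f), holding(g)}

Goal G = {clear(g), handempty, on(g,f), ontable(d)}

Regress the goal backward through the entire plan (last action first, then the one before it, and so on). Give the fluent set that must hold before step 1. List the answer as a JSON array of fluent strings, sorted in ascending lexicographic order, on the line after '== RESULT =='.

Work backward from the goal:
  through step 4 (stack(g,f)): drop {clear(g), handempty, on(g,f)}, keep {ontable(d)}, require {clear(f), holding(g)}
    → {clear(f), holding(g), ontable(d)}
  through step 3 (unstack(g,f)): drop {clear(f), holding(g)}, keep {ontable(d)}, require {clear(g), handempty, on(g,f)}
    → {clear(g), handempty, on(g,f), ontable(d)}
  through step 2 (putdown(d)): drop {handempty, ontable(d)}, keep {clear(g), on(g,f)}, require {holding(d)}
    → {clear(g), holding(d), on(g,f)}
  through step 1 (pickup(d)): drop {holding(d)}, keep {clear(g), on(g,f)}, require {clear(d), handempty, ontable(d)}
    → {clear(d), clear(g), handempty, on(g,f), ontable(d)}

== RESULT ==
["clear(d)", "clear(g)", "handempty", "on(g,f)", "ontable(d)"]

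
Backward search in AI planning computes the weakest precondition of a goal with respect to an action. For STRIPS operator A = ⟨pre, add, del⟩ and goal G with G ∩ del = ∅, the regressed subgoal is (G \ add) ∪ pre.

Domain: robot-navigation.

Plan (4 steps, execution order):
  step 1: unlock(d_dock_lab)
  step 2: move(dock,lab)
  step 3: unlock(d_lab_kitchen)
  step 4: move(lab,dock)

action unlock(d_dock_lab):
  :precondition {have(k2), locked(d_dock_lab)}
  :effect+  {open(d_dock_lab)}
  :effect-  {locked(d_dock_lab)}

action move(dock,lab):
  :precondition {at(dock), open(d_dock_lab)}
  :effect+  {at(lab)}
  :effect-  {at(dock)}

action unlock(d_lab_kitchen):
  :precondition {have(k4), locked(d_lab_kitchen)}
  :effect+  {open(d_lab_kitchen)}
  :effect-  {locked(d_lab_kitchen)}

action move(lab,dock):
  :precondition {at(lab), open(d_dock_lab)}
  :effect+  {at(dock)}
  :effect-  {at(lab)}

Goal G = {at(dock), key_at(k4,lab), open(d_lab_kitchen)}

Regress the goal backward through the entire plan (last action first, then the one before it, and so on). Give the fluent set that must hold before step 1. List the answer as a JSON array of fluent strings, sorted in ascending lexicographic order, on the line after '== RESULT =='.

Work backward from the goal:
  through step 4 (move(lab,dock)): drop {at(dock)}, keep {key_at(k4,lab), open(d_lab_kitchen)}, require {at(lab), open(d_dock_lab)}
    → {at(lab), key_at(k4,lab), open(d_dock_lab), open(d_lab_kitchen)}
  through step 3 (unlock(d_lab_kitchen)): drop {open(d_lab_kitchen)}, keep {at(lab), key_at(k4,lab), open(d_dock_lab)}, require {have(k4), locked(d_lab_kitchen)}
    → {at(lab), have(k4), key_at(k4,lab), locked(d_lab_kitchen), open(d_dock_lab)}
  through step 2 (move(dock,lab)): drop {at(lab)}, keep {have(k4), key_at(k4,lab), locked(d_lab_kitchen), open(d_dock_lab)}, require {at(dock), open(d_dock_lab)}
    → {at(dock), have(k4), key_at(k4,lab), locked(d_lab_kitchen), open(d_dock_lab)}
  through step 1 (unlock(d_dock_lab)): drop {open(d_dock_lab)}, keep {at(dock), have(k4), key_at(k4,lab), locked(d_lab_kitchen)}, require {have(k2), locked(d_dock_lab)}
    → {at(dock), have(k2), have(k4), key_at(k4,lab), locked(d_dock_lab), locked(d_lab_kitchen)}

== RESULT ==
["at(dock)", "have(k2)", "have(k4)", "key_at(k4,lab)", "locked(d_dock_lab)", "locked(d_lab_kitchen)"]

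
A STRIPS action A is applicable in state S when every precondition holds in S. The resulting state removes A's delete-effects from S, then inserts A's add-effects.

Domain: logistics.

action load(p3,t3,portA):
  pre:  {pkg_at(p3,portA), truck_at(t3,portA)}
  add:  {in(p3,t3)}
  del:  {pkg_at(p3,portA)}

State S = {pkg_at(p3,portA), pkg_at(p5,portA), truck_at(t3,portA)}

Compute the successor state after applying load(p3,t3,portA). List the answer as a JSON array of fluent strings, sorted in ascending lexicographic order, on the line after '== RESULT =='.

Progress:
  pre ⊆ S: {pkg_at(p3,portA), truck_at(t3,portA)} ⊆ S  — applicable
  S \ del = {pkg_at(p5,portA), truck_at(t3,portA)}
  ∪ add   = {in(p3,t3), pkg_at(p5,portA), truck_at(t3,portA)}

== RESULT ==
["in(p3,t3)", "pkg_at(p5,portA)", "truck_at(t3,portA)"]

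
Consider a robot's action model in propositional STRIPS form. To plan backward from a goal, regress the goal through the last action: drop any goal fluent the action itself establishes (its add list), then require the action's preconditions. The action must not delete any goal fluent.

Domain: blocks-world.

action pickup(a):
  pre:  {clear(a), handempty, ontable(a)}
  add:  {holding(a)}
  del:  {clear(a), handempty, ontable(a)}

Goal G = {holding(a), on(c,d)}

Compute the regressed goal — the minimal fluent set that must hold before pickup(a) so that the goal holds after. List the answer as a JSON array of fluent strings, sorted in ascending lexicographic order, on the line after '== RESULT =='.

Compute (G \ add) ∪ pre:
  G ∩ del = {}  (empty — regression defined)
  G \ add = {holding(a), on(c,d)} \ {holding(a)} = {on(c,d)}
  ∪ pre   = {on(c,d)} ∪ {clear(a), handempty, ontable(a)}
          = {clear(a), handempty, on(c,d), ontable(a)}

== RESULT ==
["clear(a)", "handempty", "on(c,d)", "ontable(a)"]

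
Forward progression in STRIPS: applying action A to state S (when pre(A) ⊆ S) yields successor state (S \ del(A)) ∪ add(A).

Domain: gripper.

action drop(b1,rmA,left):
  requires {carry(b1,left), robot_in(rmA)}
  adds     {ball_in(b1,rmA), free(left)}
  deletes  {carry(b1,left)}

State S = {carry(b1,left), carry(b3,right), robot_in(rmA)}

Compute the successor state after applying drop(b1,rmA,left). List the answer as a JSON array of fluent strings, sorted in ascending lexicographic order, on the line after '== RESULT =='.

Progress:
  pre ⊆ S: {carry(b1,left), robot_in(rmA)} ⊆ S  — applicable
  S \ del = {carry(b3,right), robot_in(rmA)}
  ∪ add   = {ball_in(b1,rmA), carry(b3,right), free(left), robot_in(rmA)}

== RESULT ==
["ball_in(b1,rmA)", "carry(b3,right)", "free(left)", "robot_in(rmA)"]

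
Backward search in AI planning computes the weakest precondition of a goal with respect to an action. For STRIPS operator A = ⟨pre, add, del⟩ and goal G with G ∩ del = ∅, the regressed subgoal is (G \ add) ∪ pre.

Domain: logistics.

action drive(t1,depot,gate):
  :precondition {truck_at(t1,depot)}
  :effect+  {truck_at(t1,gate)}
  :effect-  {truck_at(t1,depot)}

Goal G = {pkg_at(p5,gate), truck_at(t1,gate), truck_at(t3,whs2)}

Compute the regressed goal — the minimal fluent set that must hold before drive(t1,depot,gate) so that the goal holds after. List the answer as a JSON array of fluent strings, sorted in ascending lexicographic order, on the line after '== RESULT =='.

Regress:
  G ∩ del = {}  (empty — regression defined)
  G \ add = {pkg_at(p5,gate), truck_at(t1,gate), truck_at(t3,whs2)} \ {truck_at(t1,gate)} = {pkg_at(p5,gate), truck_at(t3,whs2)}
  ∪ pre   = {pkg_at(p5,gate), truck_at(t3,whs2)} ∪ {truck_at(t1,depot)}
          = {pkg_at(p5,gate), truck_at(t1,depot), truck_at(t3,whs2)}

== RESULT ==
["pkg_at(p5,gate)", "truck_at(t1,depot)", "truck_at(t3,whs2)"]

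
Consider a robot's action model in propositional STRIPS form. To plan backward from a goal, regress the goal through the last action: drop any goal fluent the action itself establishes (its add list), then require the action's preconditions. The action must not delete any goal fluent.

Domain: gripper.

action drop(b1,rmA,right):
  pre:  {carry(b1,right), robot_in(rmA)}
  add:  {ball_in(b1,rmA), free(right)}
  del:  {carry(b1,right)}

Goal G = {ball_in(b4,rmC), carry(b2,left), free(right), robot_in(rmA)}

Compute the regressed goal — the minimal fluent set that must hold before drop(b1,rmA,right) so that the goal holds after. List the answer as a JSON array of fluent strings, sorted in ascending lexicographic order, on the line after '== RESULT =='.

Compute (G \ add) ∪ pre:
  G ∩ del = {}  (empty — regression defined)
  G \ add = {ball_in(b4,rmC), carry(b2,left), free(right), robot_in(rmA)} \ {ball_in(b1,rmA), free(right)} = {ball_in(b4,rmC), carry(b2,left), robot_in(rmA)}
  ∪ pre   = {ball_in(b4,rmC), carry(b2,left), robot_in(rmA)} ∪ {carry(b1,right), robot_in(rmA)}
          = {ball_in(b4,rmC), carry(b1,right), carry(b2,left), robot_in(rmA)}

== RESULT ==
["ball_in(b4,rmC)", "carry(b1,right)", "carry(b2,left)", "robot_in(rmA)"]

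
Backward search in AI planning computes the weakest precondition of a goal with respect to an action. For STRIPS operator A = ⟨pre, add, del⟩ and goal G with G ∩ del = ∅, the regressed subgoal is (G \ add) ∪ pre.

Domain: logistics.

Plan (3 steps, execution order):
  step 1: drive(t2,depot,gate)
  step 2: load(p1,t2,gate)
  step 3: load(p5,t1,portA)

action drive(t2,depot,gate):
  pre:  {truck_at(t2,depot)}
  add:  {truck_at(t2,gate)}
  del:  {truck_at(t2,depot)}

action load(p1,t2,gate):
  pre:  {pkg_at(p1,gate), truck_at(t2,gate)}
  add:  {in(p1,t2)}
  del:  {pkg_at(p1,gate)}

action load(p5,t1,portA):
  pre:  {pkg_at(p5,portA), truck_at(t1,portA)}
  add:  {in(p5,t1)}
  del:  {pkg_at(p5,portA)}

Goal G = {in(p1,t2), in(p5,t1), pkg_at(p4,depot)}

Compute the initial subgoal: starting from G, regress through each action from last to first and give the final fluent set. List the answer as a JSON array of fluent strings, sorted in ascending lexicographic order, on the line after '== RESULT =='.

Regress step by step:
  through step 3 (load(p5,t1,portA)): drop {in(p5,t1)}, keep {in(p1,t2), pkg_at(p4,depot)}, require {pkg_at(p5,portA), truck_at(t1,portA)}
    → {in(p1,t2), pkg_at(p4,depot), pkg_at(p5,portA), truck_at(t1,portA)}
  through step 2 (load(p1,t2,gate)): drop {in(p1,t2)}, keep {pkg_at(p4,depot), pkg_at(p5,portA), truck_at(t1,portA)}, require {pkg_at(p1,gate), truck_at(t2,gate)}
    → {pkg_at(p1,gate), pkg_at(p4,depot), pkg_at(p5,portA), truck_at(t1,portA), truck_at(t2,gate)}
  through step 1 (drive(t2,depot,gate)): drop {truck_at(t2,gate)}, keep {pkg_at(p1,gate), pkg_at(p4,depot), pkg_at(p5,portA), truck_at(t1,portA)}, require {truck_at(t2,depot)}
    → {pkg_at(p1,gate), pkg_at(p4,depot), pkg_at(p5,portA), truck_at(t1,portA), truck_at(t2,depot)}

== RESULT ==
["pkg_at(p1,gate)", "pkg_at(p4,depot)", "pkg_at(p5,portA)", "truck_at(t1,portA)", "truck_at(t2,depot)"]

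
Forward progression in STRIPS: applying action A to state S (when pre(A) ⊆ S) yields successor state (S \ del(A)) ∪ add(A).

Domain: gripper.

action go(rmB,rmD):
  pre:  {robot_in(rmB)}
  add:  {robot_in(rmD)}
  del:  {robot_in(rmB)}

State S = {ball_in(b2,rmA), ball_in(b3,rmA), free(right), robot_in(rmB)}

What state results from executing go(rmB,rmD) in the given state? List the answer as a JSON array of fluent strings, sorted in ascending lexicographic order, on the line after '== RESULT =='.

Compute (S \ del) ∪ add:
  pre ⊆ S: {robot_in(rmB)} ⊆ S  — applicable
  S \ del = {ball_in(b2,rmA), ball_in(b3,rmA), free(right)}
  ∪ add   = {ball_in(b2,rmA), ball_in(b3,rmA), free(right), robot_in(rmD)}

== RESULT ==
["ball_in(b2,rmA)", "ball_in(b3,rmA)", "free(right)", "robot_in(rmD)"]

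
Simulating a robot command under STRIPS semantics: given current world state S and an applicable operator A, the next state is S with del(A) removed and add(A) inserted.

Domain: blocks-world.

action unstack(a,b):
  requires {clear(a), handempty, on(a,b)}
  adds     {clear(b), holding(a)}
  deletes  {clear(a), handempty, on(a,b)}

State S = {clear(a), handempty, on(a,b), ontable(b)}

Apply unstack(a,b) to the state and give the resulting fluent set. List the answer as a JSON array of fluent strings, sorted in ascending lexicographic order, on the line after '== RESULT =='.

Progress:
  pre ⊆ S: {clear(a), handempty, on(a,b)} ⊆ S  — applicable
  S \ del = {ontable(b)}
  ∪ add   = {clear(b), holding(a), ontable(b)}

== RESULT ==
["clear(b)", "holding(a)", "ontable(b)"]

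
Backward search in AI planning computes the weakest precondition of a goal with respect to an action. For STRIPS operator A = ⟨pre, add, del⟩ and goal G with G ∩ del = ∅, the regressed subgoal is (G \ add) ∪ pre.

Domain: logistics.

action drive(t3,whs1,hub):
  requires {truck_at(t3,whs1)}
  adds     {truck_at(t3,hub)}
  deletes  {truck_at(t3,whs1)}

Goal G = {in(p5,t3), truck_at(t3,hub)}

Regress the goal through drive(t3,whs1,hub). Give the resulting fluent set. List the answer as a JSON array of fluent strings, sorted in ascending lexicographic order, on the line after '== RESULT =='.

Regress:
  G ∩ del = {}  (empty — regression defined)
  G \ add = {in(p5,t3), truck_at(t3,hub)} \ {truck_at(t3,hub)} = {in(p5,t3)}
  ∪ pre   = {in(p5,t3)} ∪ {truck_at(t3,whs1)}
          = {in(p5,t3), truck_at(t3,whs1)}

== RESULT ==
["in(p5,t3)", "truck_at(t3,whs1)"]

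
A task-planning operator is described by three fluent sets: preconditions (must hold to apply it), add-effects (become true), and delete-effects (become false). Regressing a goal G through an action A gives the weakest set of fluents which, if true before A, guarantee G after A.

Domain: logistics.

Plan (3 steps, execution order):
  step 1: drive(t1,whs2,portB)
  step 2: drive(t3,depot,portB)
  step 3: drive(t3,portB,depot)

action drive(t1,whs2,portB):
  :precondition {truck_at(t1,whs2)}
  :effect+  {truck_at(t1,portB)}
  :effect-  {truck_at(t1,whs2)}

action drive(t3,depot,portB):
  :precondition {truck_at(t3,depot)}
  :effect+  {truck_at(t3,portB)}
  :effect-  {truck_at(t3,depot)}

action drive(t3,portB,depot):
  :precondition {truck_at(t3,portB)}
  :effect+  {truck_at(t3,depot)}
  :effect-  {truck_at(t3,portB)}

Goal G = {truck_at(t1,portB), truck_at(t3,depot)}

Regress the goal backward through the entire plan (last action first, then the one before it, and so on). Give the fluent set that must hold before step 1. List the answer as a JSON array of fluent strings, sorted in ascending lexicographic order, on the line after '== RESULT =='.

Regress step by step:
  through step 3 (drive(t3,portB,depot)): drop {truck_at(t3,depot)}, keep {truck_at(t1,portB)}, require {truck_at(t3,portB)}
    → {truck_at(t1,portB), truck_at(t3,portB)}
  through step 2 (drive(t3,depot,portB)): drop {truck_at(t3,portB)}, keep {truck_at(t1,portB)}, require {truck_at(t3,depot)}
    → {truck_at(t1,portB), truck_at(t3,depot)}
  through step 1 (drive(t1,whs2,portB)): drop {truck_at(t1,portB)}, keep {truck_at(t3,depot)}, require {truck_at(t1,whs2)}
    → {truck_at(t1,whs2), truck_at(t3,depot)}

== RESULT ==
["truck_at(t1,whs2)", "truck_at(t3,depot)"]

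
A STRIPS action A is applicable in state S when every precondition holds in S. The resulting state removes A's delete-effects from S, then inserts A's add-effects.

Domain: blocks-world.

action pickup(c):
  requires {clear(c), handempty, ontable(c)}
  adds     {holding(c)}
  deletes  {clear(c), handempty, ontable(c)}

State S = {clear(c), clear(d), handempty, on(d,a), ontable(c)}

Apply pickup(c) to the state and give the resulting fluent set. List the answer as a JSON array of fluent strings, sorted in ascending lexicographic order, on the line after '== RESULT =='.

Progress:
  pre ⊆ S: {clear(c), handempty, ontable(c)} ⊆ S  — applicable
  S \ del = {clear(d), on(d,a)}
  ∪ add   = {clear(d), holding(c), on(d,a)}

== RESULT ==
["clear(d)", "holding(c)", "on(d,a)"]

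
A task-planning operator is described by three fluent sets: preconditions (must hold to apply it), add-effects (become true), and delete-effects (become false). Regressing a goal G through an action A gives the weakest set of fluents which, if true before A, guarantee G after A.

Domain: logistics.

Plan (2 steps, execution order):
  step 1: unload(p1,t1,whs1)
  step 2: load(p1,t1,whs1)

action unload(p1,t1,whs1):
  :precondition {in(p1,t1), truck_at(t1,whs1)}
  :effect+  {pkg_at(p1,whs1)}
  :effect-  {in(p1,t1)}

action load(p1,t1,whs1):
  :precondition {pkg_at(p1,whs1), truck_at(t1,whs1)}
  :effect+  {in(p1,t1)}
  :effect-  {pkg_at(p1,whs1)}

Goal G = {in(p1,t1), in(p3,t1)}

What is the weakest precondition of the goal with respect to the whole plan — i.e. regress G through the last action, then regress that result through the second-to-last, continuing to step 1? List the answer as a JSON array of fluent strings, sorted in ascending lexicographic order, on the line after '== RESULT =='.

Regress step by step:
  through step 2 (load(p1,t1,whs1)): drop {in(p1,t1)}, keep {in(p3,t1)}, require {pkg_at(p1,whs1), truck_at(t1,whs1)}
    → {in(p3,t1), pkg_at(p1,whs1), truck_at(t1,whs1)}
  through step 1 (unload(p1,t1,whs1)): drop {pkg_at(p1,whs1)}, keep {in(p3,t1), truck_at(t1,whs1)}, require {in(p1,t1), truck_at(t1,whs1)}
    → {in(p1,t1), in(p3,t1), truck_at(t1,whs1)}

== RESULT ==
["in(p1,t1)", "in(p3,t1)", "truck_at(t1,whs1)"]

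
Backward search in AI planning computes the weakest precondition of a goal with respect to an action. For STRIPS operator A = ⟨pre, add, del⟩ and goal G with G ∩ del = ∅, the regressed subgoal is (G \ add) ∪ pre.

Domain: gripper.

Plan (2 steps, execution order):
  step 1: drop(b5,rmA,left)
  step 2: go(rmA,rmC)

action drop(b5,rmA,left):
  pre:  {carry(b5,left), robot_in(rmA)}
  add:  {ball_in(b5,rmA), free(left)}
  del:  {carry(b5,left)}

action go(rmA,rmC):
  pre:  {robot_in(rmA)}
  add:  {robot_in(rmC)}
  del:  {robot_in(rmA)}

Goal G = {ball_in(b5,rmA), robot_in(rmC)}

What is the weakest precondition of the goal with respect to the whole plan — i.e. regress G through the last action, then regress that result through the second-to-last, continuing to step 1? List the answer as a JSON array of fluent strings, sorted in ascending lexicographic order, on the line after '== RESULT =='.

Work backward from the goal:
  through step 2 (go(rmA,rmC)): drop {robot_in(rmC)}, keep {ball_in(b5,rmA)}, require {robot_in(rmA)}
    → {ball_in(b5,rmA), robot_in(rmA)}
  through step 1 (drop(b5,rmA,left)): drop {ball_in(b5,rmA)}, keep {robot_in(rmA)}, require {carry(b5,left), robot_in(rmA)}
    → {carry(b5,left), robot_in(rmA)}

== RESULT ==
["carry(b5,left)", "robot_in(rmA)"]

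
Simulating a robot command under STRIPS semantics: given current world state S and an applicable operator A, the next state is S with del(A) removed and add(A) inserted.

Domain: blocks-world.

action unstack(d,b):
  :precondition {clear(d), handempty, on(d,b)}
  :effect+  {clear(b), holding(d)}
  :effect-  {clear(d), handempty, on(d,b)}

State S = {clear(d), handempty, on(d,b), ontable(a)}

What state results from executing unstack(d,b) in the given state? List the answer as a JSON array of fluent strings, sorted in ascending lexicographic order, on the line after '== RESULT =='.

Compute (S \ del) ∪ add:
  pre ⊆ S: {clear(d), handempty, on(d,b)} ⊆ S  — applicable
  S \ del = {ontable(a)}
  ∪ add   = {clear(b), holding(d), ontable(a)}

== RESULT ==
["clear(b)", "holding(d)", "ontable(a)"]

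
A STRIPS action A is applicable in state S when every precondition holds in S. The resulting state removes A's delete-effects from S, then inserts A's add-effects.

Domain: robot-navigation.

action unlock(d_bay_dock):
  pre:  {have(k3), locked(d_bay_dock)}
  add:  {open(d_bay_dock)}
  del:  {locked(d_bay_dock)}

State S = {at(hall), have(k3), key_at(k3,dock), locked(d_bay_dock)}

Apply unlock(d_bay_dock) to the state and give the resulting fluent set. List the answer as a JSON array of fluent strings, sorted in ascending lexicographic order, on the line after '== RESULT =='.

Progress:
  pre ⊆ S: {have(k3), locked(d_bay_dock)} ⊆ S  — applicable
  S \ del = {at(hall), have(k3), key_at(k3,dock)}
  ∪ add   = {at(hall), have(k3), key_at(k3,dock), open(d_bay_dock)}

== RESULT ==
["at(hall)", "have(k3)", "key_at(k3,dock)", "open(d_bay_dock)"]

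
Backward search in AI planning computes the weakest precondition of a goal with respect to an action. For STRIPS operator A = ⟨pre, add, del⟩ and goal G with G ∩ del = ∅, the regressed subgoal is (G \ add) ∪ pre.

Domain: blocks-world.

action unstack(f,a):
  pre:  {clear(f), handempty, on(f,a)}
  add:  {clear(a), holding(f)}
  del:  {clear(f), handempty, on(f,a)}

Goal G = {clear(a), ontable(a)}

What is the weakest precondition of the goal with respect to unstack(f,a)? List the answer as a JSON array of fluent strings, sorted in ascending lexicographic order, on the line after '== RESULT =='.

Regress:
  G ∩ del = {}  (empty — regression defined)
  G \ add = {clear(a), ontable(a)} \ {clear(a), holding(f)} = {ontable(a)}
  ∪ pre   = {ontable(a)} ∪ {clear(f), handempty, on(f,a)}
          = {clear(f), handempty, on(f,a), ontable(a)}

== RESULT ==
["clear(f)", "handempty", "on(f,a)", "ontable(a)"]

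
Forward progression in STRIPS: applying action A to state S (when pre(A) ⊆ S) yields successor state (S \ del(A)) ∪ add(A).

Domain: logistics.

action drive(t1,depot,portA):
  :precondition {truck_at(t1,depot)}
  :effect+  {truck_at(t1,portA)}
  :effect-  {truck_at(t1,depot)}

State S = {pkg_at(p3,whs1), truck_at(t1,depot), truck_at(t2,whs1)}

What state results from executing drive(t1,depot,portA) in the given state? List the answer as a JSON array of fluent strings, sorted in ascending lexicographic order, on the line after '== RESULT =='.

Progress:
  pre ⊆ S: {truck_at(t1,depot)} ⊆ S  — applicable
  S \ del = {pkg_at(p3,whs1), truck_at(t2,whs1)}
  ∪ add   = {pkg_at(p3,whs1), truck_at(t1,portA), truck_at(t2,whs1)}

== RESULT ==
["pkg_at(p3,whs1)", "truck_at(t1,portA)", "truck_at(t2,whs1)"]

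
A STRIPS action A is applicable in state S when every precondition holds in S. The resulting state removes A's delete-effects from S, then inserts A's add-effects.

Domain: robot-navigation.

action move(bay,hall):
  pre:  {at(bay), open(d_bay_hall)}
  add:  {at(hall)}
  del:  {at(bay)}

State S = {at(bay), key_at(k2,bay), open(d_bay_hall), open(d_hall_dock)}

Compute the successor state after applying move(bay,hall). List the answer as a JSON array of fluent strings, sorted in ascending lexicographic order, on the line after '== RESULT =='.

Progress:
  pre ⊆ S: {at(bay), open(d_bay_hall)} ⊆ S  — applicable
  S \ del = {key_at(k2,bay), open(d_bay_hall), open(d_hall_dock)}
  ∪ add   = {at(hall), key_at(k2,bay), open(d_bay_hall), open(d_hall_dock)}

== RESULT ==
["at(hall)", "key_at(k2,bay)", "open(d_bay_hall)", "open(d_hall_dock)"]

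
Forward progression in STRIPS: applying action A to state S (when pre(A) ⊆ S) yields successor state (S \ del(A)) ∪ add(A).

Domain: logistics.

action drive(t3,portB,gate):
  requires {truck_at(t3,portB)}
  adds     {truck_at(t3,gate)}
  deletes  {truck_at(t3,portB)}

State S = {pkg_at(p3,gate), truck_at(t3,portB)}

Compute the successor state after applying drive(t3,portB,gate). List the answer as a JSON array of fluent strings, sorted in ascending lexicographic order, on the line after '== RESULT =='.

Compute (S \ del) ∪ add:
  pre ⊆ S: {truck_at(t3,portB)} ⊆ S  — applicable
  S \ del = {pkg_at(p3,gate)}
  ∪ add   = {pkg_at(p3,gate), truck_at(t3,gate)}

== RESULT ==
["pkg_at(p3,gate)", "truck_at(t3,gate)"]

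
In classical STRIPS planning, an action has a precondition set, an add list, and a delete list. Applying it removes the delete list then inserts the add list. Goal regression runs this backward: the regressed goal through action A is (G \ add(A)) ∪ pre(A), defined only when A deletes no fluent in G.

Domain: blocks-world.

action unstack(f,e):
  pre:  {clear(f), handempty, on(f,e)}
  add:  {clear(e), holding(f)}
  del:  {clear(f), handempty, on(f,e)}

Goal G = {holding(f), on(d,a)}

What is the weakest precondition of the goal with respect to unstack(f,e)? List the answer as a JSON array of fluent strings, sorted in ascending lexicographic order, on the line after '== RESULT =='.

Compute (G \ add) ∪ pre:
  G ∩ del = {}  (empty — regression defined)
  G \ add = {holding(f), on(d,a)} \ {clear(e), holding(f)} = {on(d,a)}
  ∪ pre   = {on(d,a)} ∪ {clear(f), handempty, on(f,e)}
          = {clear(f), handempty, on(d,a), on(f,e)}

== RESULT ==
["clear(f)", "handempty", "on(d,a)", "on(f,e)"]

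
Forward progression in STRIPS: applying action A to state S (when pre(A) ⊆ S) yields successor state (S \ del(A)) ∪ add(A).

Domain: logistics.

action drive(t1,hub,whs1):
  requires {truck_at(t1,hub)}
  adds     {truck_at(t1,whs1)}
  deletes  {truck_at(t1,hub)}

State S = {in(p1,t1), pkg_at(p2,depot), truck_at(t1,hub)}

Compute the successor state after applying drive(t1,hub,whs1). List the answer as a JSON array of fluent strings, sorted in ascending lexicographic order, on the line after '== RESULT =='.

Progress:
  pre ⊆ S: {truck_at(t1,hub)} ⊆ S  — applicable
  S \ del = {in(p1,t1), pkg_at(p2,depot)}
  ∪ add   = {in(p1,t1), pkg_at(p2,depot), truck_at(t1,whs1)}

== RESULT ==
["in(p1,t1)", "pkg_at(p2,depot)", "truck_at(t1,whs1)"]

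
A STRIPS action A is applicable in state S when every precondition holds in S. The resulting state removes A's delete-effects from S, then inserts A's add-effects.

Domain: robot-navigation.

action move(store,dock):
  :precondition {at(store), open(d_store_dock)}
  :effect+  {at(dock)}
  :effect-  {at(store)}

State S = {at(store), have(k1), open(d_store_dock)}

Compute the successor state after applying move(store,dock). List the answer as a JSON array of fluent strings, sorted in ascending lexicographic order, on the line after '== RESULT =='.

Compute (S \ del) ∪ add:
  pre ⊆ S: {at(store), open(d_store_dock)} ⊆ S  — applicable
  S \ del = {have(k1), open(d_store_dock)}
  ∪ add   = {at(dock), have(k1), open(d_store_dock)}

== RESULT ==
["at(dock)", "have(k1)", "open(d_store_dock)"]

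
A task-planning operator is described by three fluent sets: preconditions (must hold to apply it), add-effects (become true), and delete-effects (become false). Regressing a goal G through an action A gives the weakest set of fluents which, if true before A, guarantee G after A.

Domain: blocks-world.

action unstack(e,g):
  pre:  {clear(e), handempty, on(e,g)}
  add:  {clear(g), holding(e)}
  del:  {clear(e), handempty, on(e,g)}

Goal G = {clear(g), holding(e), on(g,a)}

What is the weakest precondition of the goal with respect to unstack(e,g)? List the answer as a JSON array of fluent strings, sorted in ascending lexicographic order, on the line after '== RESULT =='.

Regress:
  G ∩ del = {}  (empty — regression defined)
  G \ add = {clear(g), holding(e), on(g,a)} \ {clear(g), holding(e)} = {on(g,a)}
  ∪ pre   = {on(g,a)} ∪ {clear(e), handempty, on(e,g)}
          = {clear(e), handempty, on(e,g), on(g,a)}

== RESULT ==
["clear(e)", "handempty", "on(e,g)", "on(g,a)"]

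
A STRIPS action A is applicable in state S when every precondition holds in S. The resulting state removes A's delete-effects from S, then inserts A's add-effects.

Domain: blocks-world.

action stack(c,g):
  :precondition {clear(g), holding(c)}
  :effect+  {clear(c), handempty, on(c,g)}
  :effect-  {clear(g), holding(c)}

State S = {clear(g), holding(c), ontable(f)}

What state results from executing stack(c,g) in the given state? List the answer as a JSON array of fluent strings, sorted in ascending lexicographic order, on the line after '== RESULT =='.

Progress:
  pre ⊆ S: {clear(g), holding(c)} ⊆ S  — applicable
  S \ del = {ontable(f)}
  ∪ add   = {clear(c), handempty, on(c,g), ontable(f)}

== RESULT ==
["clear(c)", "handempty", "on(c,g)", "ontable(f)"]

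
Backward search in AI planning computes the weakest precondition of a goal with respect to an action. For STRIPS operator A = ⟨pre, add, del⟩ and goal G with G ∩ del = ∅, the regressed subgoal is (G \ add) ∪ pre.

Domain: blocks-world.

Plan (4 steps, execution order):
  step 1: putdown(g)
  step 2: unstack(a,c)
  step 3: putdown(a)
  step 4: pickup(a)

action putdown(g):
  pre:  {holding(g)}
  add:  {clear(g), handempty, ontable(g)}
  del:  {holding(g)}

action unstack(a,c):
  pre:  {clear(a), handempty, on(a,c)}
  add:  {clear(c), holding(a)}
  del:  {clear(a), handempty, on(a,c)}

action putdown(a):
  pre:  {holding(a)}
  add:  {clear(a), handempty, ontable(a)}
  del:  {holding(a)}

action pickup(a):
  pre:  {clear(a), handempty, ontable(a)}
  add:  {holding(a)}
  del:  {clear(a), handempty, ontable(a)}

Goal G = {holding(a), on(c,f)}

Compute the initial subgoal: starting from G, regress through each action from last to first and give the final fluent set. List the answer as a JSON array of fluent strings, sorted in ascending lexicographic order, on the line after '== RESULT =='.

Work backward from the goal:
  through step 4 (pickup(a)): drop {holding(a)}, keep {on(c,f)}, require {clear(a), handempty, ontable(a)}
    → {clear(a), handempty, on(c,f), ontable(a)}
  through step 3 (putdown(a)): drop {clear(a), handempty, ontable(a)}, keep {on(c,f)}, require {holding(a)}
    → {holding(a), on(c,f)}
  through step 2 (unstack(a,c)): drop {holding(a)}, keep {on(c,f)}, require {clear(a), handempty, on(a,c)}
    → {clear(a), handempty, on(a,c), on(c,f)}
  through step 1 (putdown(g)): drop {handempty}, keep {clear(a), on(a,c), on(c,f)}, require {holding(g)}
    → {clear(a), holding(g), on(a,c), on(c,f)}

== RESULT ==
["clear(a)", "holding(g)", "on(a,c)", "on(c,f)"]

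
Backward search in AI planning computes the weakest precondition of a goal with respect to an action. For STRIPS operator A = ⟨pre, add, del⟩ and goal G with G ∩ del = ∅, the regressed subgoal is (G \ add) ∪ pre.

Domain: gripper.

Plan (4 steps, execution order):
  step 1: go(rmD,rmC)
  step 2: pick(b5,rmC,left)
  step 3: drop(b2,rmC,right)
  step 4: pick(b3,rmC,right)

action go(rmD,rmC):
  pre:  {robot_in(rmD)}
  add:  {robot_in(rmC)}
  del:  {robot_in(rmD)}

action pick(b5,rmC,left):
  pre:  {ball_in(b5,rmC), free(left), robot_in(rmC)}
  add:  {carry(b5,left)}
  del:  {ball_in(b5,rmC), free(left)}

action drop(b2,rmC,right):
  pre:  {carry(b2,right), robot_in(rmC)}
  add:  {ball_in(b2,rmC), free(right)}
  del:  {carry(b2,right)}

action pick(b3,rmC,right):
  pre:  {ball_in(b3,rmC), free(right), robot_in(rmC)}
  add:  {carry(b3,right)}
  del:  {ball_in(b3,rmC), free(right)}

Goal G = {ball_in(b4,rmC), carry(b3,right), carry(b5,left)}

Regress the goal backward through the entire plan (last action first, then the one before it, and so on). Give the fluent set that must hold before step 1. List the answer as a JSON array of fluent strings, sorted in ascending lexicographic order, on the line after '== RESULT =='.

Regress step by step:
  through step 4 (pick(b3,rmC,right)): drop {carry(b3,right)}, keep {ball_in(b4,rmC), carry(b5,left)}, require {ball_in(b3,rmC), free(right), robot_in(rmC)}
    → {ball_in(b3,rmC), ball_in(b4,rmC), carry(b5,left), free(right), robot_in(rmC)}
  through step 3 (drop(b2,rmC,right)): drop {free(right)}, keep {ball_in(b3,rmC), ball_in(b4,rmC), carry(b5,left), robot_in(rmC)}, require {carry(b2,right), robot_in(rmC)}
    → {ball_in(b3,rmC), ball_in(b4,rmC), carry(b2,right), carry(b5,left), robot_in(rmC)}
  through step 2 (pick(b5,rmC,left)): drop {carry(b5,left)}, keep {ball_in(b3,rmC), ball_in(b4,rmC), carry(b2,right), robot_in(rmC)}, require {ball_in(b5,rmC), free(left), robot_in(rmC)}
    → {ball_in(b3,rmC), ball_in(b4,rmC), ball_in(b5,rmC), carry(b2,right), free(left), robot_in(rmC)}
  through step 1 (go(rmD,rmC)): drop {robot_in(rmC)}, keep {ball_in(b3,rmC), ball_in(b4,rmC), ball_in(b5,rmC), carry(b2,right), free(left)}, require {robot_in(rmD)}
    → {ball_in(b3,rmC), ball_in(b4,rmC), ball_in(b5,rmC), carry(b2,right), free(left), robot_in(rmD)}

== RESULT ==
["ball_in(b3,rmC)", "ball_in(b4,rmC)", "ball_in(b5,rmC)", "carry(b2,right)", "free(left)", "robot_in(rmD)"]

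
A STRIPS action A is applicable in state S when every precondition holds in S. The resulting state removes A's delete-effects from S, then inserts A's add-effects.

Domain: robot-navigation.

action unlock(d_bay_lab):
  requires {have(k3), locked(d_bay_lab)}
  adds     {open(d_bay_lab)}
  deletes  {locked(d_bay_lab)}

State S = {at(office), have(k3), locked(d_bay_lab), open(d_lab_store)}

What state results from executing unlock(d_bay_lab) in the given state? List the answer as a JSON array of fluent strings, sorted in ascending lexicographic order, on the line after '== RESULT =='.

Progress:
  pre ⊆ S: {have(k3), locked(d_bay_lab)} ⊆ S  — applicable
  S \ del = {at(office), have(k3), open(d_lab_store)}
  ∪ add   = {at(office), have(k3), open(d_bay_lab), open(d_lab_store)}

== RESULT ==
["at(office)", "have(k3)", "open(d_bay_lab)", "open(d_lab_store)"]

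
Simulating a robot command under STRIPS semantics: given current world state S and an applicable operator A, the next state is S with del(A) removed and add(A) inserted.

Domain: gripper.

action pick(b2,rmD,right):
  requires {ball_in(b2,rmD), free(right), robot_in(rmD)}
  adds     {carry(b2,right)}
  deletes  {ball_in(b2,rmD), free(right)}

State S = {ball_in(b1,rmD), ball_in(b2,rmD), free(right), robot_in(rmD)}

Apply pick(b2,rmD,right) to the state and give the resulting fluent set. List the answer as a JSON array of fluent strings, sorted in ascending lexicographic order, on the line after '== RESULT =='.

Compute (S \ del) ∪ add:
  pre ⊆ S: {ball_in(b2,rmD), free(right), robot_in(rmD)} ⊆ S  — applicable
  S \ del = {ball_in(b1,rmD), robot_in(rmD)}
  ∪ add   = {ball_in(b1,rmD), carry(b2,right), robot_in(rmD)}

== RESULT ==
["ball_in(b1,rmD)", "carry(b2,right)", "robot_in(rmD)"]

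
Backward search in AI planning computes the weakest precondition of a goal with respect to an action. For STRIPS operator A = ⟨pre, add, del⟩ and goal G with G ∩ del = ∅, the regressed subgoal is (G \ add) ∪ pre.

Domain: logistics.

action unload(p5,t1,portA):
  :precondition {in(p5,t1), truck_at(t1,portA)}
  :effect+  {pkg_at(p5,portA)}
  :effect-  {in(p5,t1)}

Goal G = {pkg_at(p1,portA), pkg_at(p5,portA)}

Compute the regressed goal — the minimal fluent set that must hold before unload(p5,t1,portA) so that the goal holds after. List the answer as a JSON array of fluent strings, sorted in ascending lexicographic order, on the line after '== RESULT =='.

Regress:
  G ∩ del = {}  (empty — regression defined)
  G \ add = {pkg_at(p1,portA), pkg_at(p5,portA)} \ {pkg_at(p5,portA)} = {pkg_at(p1,portA)}
  ∪ pre   = {pkg_at(p1,portA)} ∪ {in(p5,t1), truck_at(t1,portA)}
          = {in(p5,t1), pkg_at(p1,portA), truck_at(t1,portA)}

== RESULT ==
["in(p5,t1)", "pkg_at(p1,portA)", "truck_at(t1,portA)"]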